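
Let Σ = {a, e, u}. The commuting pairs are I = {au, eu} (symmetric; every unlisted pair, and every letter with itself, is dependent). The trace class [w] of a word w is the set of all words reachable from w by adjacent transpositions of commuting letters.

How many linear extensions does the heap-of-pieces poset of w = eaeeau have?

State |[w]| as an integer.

6

#0=e has no predecessor
#1=a depends on [0:e]
#2=e depends on [1:a]
#3=e depends on [2:e]
#4=a depends on [3:e]
#5=u has no predecessor
sources: [0:e, 5:u]
N(rest) = Σ N(rest − s) over sources s of rest; N(one piece) = 1:
  size 1 → [4]=1  [5]=1
  size 2 → [3,4]=1  [4,5]=2
  size 3 → [2,3,4]=1  [3,4,5]=3
  size 4 → [1,2,3,4]=1  [2,3,4,5]=4
  first=0(e) contributes 5
  first=5(u) contributes 1
|[w]| = 6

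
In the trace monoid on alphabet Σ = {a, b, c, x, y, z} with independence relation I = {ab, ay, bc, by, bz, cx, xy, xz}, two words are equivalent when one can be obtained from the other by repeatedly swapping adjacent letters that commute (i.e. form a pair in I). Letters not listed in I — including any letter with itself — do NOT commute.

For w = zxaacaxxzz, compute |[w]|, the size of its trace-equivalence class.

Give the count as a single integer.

piece 0:z — minimal
piece 1:x — minimal
piece 2:a rests on {0:z, 1:x}
piece 3:a rests on {2:a}
piece 4:c rests on {3:a}
piece 5:a rests on {4:c}
piece 6:x rests on {5:a}
piece 7:x rests on {6:x}
piece 8:z rests on {5:a}
piece 9:z rests on {8:z}
minimal pieces: {0:z, 1:x}
ways to finish when only these pieces remain (= sum over removing one remaining piece with nothing left below it):
  1 left: {7}→1  {9}→1
  2 left: {6,7}→1  {7,9}→2  {8,9}→1
  3 left: {6,7,9}→3  {7,8,9}→3
  4 left: {6,7,8,9}→6
  5 left: {5,6,7,8,9}→6
  6 left: {4,5,6,7,8,9}→6
  7 left: {3,4,5,6,7,8,9}→6
  8 left: {2,3,4,5,6,7,8,9}→6
  placing 0:z first → 6 extensions
  placing 1:x first → 6 extensions
total linear extensions = 12

12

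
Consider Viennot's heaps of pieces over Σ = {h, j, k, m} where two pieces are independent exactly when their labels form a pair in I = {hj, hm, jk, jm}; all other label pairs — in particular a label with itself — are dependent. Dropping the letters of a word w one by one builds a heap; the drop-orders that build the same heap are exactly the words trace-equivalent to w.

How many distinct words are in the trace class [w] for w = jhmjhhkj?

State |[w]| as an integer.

224

drop 0:j onto floor
drop 1:h onto floor
drop 2:m onto floor
drop 3:j onto {0:j}
drop 4:h onto {1:h}
drop 5:h onto {4:h}
drop 6:k onto {2:m, 5:h}
drop 7:j onto {3:j}
ground layer = {0:j, 1:h, 2:m}
drop-orders for the pieces not yet dropped (sum over which currently-grounded one goes next):
  1 to go: {6} 1  {7} 1
  2 to go: {2,6} 1  {3,7} 1  {5,6} 1  {6,7} 2
  3 to go: {0,3,7} 1  {2,5,6} 2  {2,6,7} 3  {3,6,7} 3  {4,5,6} 1  {5,6,7} 3
  4 to go: {0,3,6,7} 4  {1,4,5,6} 1  {2,3,6,7} 6  {2,4,5,6} 3  {2,5,6,7} 8  {3,5,6,7} 6  {4,5,6,7} 4
  5 to go: {0,2,3,6,7} 10  {0,3,5,6,7} 10  {1,2,4,5,6} 4  {1,4,5,6,7} 5  {2,3,5,6,7} 20  {2,4,5,6,7} 15  {3,4,5,6,7} 10
  6 to go: {0,2,3,5,6,7} 40  {0,3,4,5,6,7} 20  {1,2,4,5,6,7} 24  {1,3,4,5,6,7} 15  {2,3,4,5,6,7} 45
  if 0:j drops first: 84 orders
  if 1:h drops first: 105 orders
  if 2:m drops first: 35 orders
heap linearizations: 224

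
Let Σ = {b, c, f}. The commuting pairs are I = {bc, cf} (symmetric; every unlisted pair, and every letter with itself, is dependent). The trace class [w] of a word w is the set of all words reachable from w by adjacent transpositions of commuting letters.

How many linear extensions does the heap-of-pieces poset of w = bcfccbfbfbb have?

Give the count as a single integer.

165

#0=b has no predecessor
#1=c has no predecessor
#2=f depends on [0:b]
#3=c depends on [1:c]
#4=c depends on [3:c]
#5=b depends on [2:f]
#6=f depends on [5:b]
#7=b depends on [6:f]
#8=f depends on [7:b]
#9=b depends on [8:f]
#10=b depends on [9:b]
sources: [0:b, 1:c]
N(rest) = Σ N(rest − s) over sources s of rest; N(one piece) = 1:
  size 1 → [4]=1  [10]=1
  size 2 → [3,4]=1  [4,10]=2  [9,10]=1
  size 3 → [1,3,4]=1  [3,4,10]=3  [4,9,10]=3  [8,9,10]=1
  size 4 → [1,3,4,10]=4  [3,4,9,10]=6  [4,8,9,10]=4  [7,8,9,10]=1
  size 5 → [1,3,4,9,10]=10  [3,4,8,9,10]=10  [4,7,8,9,10]=5  [6,7,8,9,10]=1
  size 6 → [1,3,4,8,9,10]=20  [3,4,7,8,9,10]=15  [4,6,7,8,9,10]=6  [5,6,7,8,9,10]=1
  size 7 → [1,3,4,7,8,9,10]=35  [2,5,6,7,8,9,10]=1  [3,4,6,7,8,9,10]=21  [4,5,6,7,8,9,10]=7
  size 8 → [0,2,5,6,7,8,9,10]=1  [1,3,4,6,7,8,9,10]=56  [2,4,5,6,7,8,9,10]=8  [3,4,5,6,7,8,9,10]=28
  size 9 → [0,2,4,5,6,7,8,9,10]=9  [1,3,4,5,6,7,8,9,10]=84  [2,3,4,5,6,7,8,9,10]=36
  first=0(b) contributes 120
  first=1(c) contributes 45
|[w]| = 165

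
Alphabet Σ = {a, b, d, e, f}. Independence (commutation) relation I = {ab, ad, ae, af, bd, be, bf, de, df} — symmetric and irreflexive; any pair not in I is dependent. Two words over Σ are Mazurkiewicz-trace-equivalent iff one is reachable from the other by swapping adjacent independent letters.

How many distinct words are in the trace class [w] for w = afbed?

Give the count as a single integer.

60

piece 0:a — minimal
piece 1:f — minimal
piece 2:b — minimal
piece 3:e rests on {1:f}
piece 4:d — minimal
minimal pieces: {0:a, 1:f, 2:b, 4:d}
ways to finish when only these pieces remain (= sum over removing one remaining piece with nothing left below it):
  1 left: {0}→1  {2}→1  {3}→1  {4}→1
  2 left: {0,2}→2  {0,3}→2  {0,4}→2  {1,3}→1  {2,3}→2  {2,4}→2  {3,4}→2
  3 left: {0,1,3}→3  {0,2,3}→6  {0,2,4}→6  {0,3,4}→6  {1,2,3}→3  {1,3,4}→3  {2,3,4}→6
  placing 0:a first → 12 extensions
  placing 1:f first → 24 extensions
  placing 2:b first → 12 extensions
  placing 4:d first → 12 extensions
total linear extensions = 60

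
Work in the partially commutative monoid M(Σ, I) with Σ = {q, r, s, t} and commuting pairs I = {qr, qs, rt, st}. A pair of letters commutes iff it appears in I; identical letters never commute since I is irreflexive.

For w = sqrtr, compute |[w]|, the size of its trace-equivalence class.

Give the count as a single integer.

10

drop 0:s onto floor
drop 1:q onto floor
drop 2:r onto {0:s}
drop 3:t onto {1:q}
drop 4:r onto {2:r}
ground layer = {0:s, 1:q}
drop-orders for the pieces not yet dropped (sum over which currently-grounded one goes next):
  1 to go: {3} 1  {4} 1
  2 to go: {1,3} 1  {2,4} 1  {3,4} 2
  3 to go: {0,2,4} 1  {1,3,4} 3  {2,3,4} 3
  if 0:s drops first: 6 orders
  if 1:q drops first: 4 orders
heap linearizations: 10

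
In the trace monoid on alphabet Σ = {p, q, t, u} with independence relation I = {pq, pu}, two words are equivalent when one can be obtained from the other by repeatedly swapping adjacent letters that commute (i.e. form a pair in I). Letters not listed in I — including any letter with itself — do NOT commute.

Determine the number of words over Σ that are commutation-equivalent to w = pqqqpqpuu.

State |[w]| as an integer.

84

piece 0:p — minimal
piece 1:q — minimal
piece 2:q rests on {1:q}
piece 3:q rests on {2:q}
piece 4:p rests on {0:p}
piece 5:q rests on {3:q}
piece 6:p rests on {4:p}
piece 7:u rests on {5:q}
piece 8:u rests on {7:u}
minimal pieces: {0:p, 1:q}
ways to finish when only these pieces remain (= sum over removing one remaining piece with nothing left below it):
  1 left: {6}→1  {8}→1
  2 left: {4,6}→1  {6,8}→2  {7,8}→1
  3 left: {0,4,6}→1  {4,6,8}→3  {5,7,8}→1  {6,7,8}→3
  4 left: {0,4,6,8}→4  {3,5,7,8}→1  {4,6,7,8}→6  {5,6,7,8}→4
  5 left: {0,4,6,7,8}→10  {2,3,5,7,8}→1  {3,5,6,7,8}→5  {4,5,6,7,8}→10
  6 left: {0,4,5,6,7,8}→20  {1,2,3,5,7,8}→1  {2,3,5,6,7,8}→6  {3,4,5,6,7,8}→15
  7 left: {0,3,4,5,6,7,8}→35  {1,2,3,5,6,7,8}→7  {2,3,4,5,6,7,8}→21
  placing 0:p first → 28 extensions
  placing 1:q first → 56 extensions
total linear extensions = 84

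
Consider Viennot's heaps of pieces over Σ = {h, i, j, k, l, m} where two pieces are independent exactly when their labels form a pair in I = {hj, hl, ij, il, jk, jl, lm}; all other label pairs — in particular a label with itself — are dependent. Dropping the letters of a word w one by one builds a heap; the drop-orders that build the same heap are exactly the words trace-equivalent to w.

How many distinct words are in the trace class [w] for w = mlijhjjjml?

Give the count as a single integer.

drop 0:m onto floor
drop 1:l onto floor
drop 2:i onto {0:m}
drop 3:j onto {0:m}
drop 4:h onto {2:i}
drop 5:j onto {3:j}
drop 6:j onto {5:j}
drop 7:j onto {6:j}
drop 8:m onto {4:h, 7:j}
drop 9:l onto {1:l}
ground layer = {0:m, 1:l}
drop-orders for the pieces not yet dropped (sum over which currently-grounded one goes next):
  1 to go: {8} 1  {9} 1
  2 to go: {1,9} 1  {4,8} 1  {7,8} 1  {8,9} 2
  3 to go: {1,8,9} 3  {2,4,8} 1  {4,7,8} 2  {4,8,9} 3  {6,7,8} 1  {7,8,9} 3
  4 to go: {1,4,8,9} 6  {1,7,8,9} 6  {2,4,7,8} 3  {2,4,8,9} 4  {4,6,7,8} 3  {4,7,8,9} 8  {5,6,7,8} 1  {6,7,8,9} 4
  5 to go: {1,2,4,8,9} 10  {1,4,7,8,9} 20  {1,6,7,8,9} 10  {2,4,6,7,8} 6  {2,4,7,8,9} 15  {3,5,6,7,8} 1  {4,5,6,7,8} 4  {4,6,7,8,9} 15  {5,6,7,8,9} 5
  6 to go: {1,2,4,7,8,9} 45  {1,4,6,7,8,9} 45  {1,5,6,7,8,9} 15  {2,4,5,6,7,8} 10  {2,4,6,7,8,9} 36  {3,4,5,6,7,8} 5  {3,5,6,7,8,9} 6  {4,5,6,7,8,9} 24
  7 to go: {1,2,4,6,7,8,9} 126  {1,3,5,6,7,8,9} 21  {1,4,5,6,7,8,9} 84  {2,3,4,5,6,7,8} 15  {2,4,5,6,7,8,9} 70  {3,4,5,6,7,8,9} 35
  8 to go: {0,2,3,4,5,6,7,8} 15  {1,2,4,5,6,7,8,9} 280  {1,3,4,5,6,7,8,9} 140  {2,3,4,5,6,7,8,9} 120
  if 0:m drops first: 540 orders
  if 1:l drops first: 135 orders
heap linearizations: 675

675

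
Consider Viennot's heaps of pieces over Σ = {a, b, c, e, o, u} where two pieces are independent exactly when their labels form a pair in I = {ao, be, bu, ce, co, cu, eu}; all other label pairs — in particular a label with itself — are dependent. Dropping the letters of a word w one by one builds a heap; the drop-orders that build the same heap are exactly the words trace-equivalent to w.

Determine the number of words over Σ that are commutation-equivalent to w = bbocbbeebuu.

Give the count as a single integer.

0(b) covers ∅
1(b) covers 0:b
2(o) covers 1:b
3(c) covers 1:b
4(b) covers 2:o, 3:c
5(b) covers 4:b
6(e) covers 2:o
7(e) covers 6:e
8(b) covers 5:b
9(u) covers 2:o
10(u) covers 9:u
floor of heap: 0:b
completions by unplaced set U, small U first (add the entries for U minus each lowest piece of U):
  |U|=1: {7}:1  {8}:1  {10}:1
  |U|=2: {5,8}:1  {6,7}:1  {7,8}:2  {7,10}:2  {8,10}:2  {9,10}:1
  |U|=3: {4,5,8}:1  {5,7,8}:3  {5,8,10}:3  {6,7,8}:3  {6,7,10}:3  {7,8,10}:6  {7,9,10}:3  {8,9,10}:3
  |U|=4: {3,4,5,8}:1  {4,5,7,8}:4  {4,5,8,10}:4  {5,6,7,8}:6  {5,7,8,10}:12  {5,8,9,10}:6  {6,7,8,10}:12  {6,7,9,10}:6  {7,8,9,10}:12
  |U|=5: {3,4,5,7,8}:5  {3,4,5,8,10}:5  {4,5,6,7,8}:10  {4,5,7,8,10}:20  {4,5,8,9,10}:10  {5,6,7,8,10}:30  {5,7,8,9,10}:30  {6,7,8,9,10}:30
  |U|=6: {3,4,5,6,7,8}:15  {3,4,5,7,8,10}:30  {3,4,5,8,9,10}:15  {4,5,6,7,8,10}:60  {4,5,7,8,9,10}:60  {5,6,7,8,9,10}:90
  |U|=7: {3,4,5,6,7,8,10}:105  {3,4,5,7,8,9,10}:105  {4,5,6,7,8,9,10}:210
  |U|=8: {2,4,5,6,7,8,9,10}:210  {3,4,5,6,7,8,9,10}:420
  |U|=9: {2,3,4,5,6,7,8,9,10}:630
  start at 0(b): 630

630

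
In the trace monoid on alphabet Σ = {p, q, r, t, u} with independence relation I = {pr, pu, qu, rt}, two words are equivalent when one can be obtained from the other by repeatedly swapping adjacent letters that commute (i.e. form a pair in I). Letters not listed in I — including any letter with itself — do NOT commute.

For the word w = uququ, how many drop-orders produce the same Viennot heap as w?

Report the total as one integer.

#0=u has no predecessor
#1=q has no predecessor
#2=u depends on [0:u]
#3=q depends on [1:q]
#4=u depends on [2:u]
sources: [0:u, 1:q]
N(rest) = Σ N(rest − s) over sources s of rest; N(one piece) = 1:
  size 1 → [3]=1  [4]=1
  size 2 → [1,3]=1  [2,4]=1  [3,4]=2
  size 3 → [0,2,4]=1  [1,3,4]=3  [2,3,4]=3
  first=0(u) contributes 6
  first=1(q) contributes 4
|[w]| = 10

10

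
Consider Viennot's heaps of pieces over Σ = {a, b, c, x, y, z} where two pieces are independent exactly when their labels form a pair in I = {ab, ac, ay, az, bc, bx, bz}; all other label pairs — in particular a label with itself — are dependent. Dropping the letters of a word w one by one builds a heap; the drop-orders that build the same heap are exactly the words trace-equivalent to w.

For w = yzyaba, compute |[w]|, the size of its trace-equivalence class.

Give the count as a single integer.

0(y) covers ∅
1(z) covers 0:y
2(y) covers 1:z
3(a) covers ∅
4(b) covers 2:y
5(a) covers 3:a
floor of heap: 0:y, 3:a
completions by unplaced set U, small U first (add the entries for U minus each lowest piece of U):
  |U|=1: {4}:1  {5}:1
  |U|=2: {2,4}:1  {3,5}:1  {4,5}:2
  |U|=3: {1,2,4}:1  {2,4,5}:3  {3,4,5}:3
  |U|=4: {0,1,2,4}:1  {1,2,4,5}:4  {2,3,4,5}:6
  start at 0(y): 10
  start at 3(a): 5
sum over floor = 15

15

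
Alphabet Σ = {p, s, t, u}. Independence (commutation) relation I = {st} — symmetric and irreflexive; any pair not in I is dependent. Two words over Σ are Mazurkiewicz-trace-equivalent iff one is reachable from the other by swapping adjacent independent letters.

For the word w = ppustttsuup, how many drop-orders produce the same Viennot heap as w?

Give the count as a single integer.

10

0(p) covers ∅
1(p) covers 0:p
2(u) covers 1:p
3(s) covers 2:u
4(t) covers 2:u
5(t) covers 4:t
6(t) covers 5:t
7(s) covers 3:s
8(u) covers 6:t, 7:s
9(u) covers 8:u
10(p) covers 9:u
floor of heap: 0:p
completions by unplaced set U, small U first (add the entries for U minus each lowest piece of U):
  |U|=1: {10}:1
  |U|=2: {9,10}:1
  |U|=3: {8,9,10}:1
  |U|=4: {6,8,9,10}:1  {7,8,9,10}:1
  |U|=5: {3,7,8,9,10}:1  {5,6,8,9,10}:1  {6,7,8,9,10}:2
  |U|=6: {3,6,7,8,9,10}:3  {4,5,6,8,9,10}:1  {5,6,7,8,9,10}:3
  |U|=7: {3,5,6,7,8,9,10}:6  {4,5,6,7,8,9,10}:4
  |U|=8: {3,4,5,6,7,8,9,10}:10
  |U|=9: {2,3,4,5,6,7,8,9,10}:10
  start at 0(p): 10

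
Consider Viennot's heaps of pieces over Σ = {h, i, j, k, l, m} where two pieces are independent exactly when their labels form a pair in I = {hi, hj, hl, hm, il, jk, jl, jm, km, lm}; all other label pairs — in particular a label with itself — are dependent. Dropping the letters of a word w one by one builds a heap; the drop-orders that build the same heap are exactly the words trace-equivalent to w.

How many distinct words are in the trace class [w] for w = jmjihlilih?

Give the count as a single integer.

3780

#0=j has no predecessor
#1=m has no predecessor
#2=j depends on [0:j]
#3=i depends on [1:m, 2:j]
#4=h has no predecessor
#5=l has no predecessor
#6=i depends on [3:i]
#7=l depends on [5:l]
#8=i depends on [6:i]
#9=h depends on [4:h]
sources: [0:j, 1:m, 4:h, 5:l]
N(rest) = Σ N(rest − s) over sources s of rest; N(one piece) = 1:
  size 1 → [7]=1  [8]=1  [9]=1
  size 2 → [4,9]=1  [5,7]=1  [6,8]=1  [7,8]=2  [7,9]=2  [8,9]=2
  size 3 → [3,6,8]=1  [4,7,9]=3  [4,8,9]=3  [5,7,8]=3  [5,7,9]=3  [6,7,8]=3  [6,8,9]=3  [7,8,9]=6
  size 4 → [1,3,6,8]=1  [2,3,6,8]=1  [3,6,7,8]=4  [3,6,8,9]=4  [4,5,7,9]=6  [4,6,8,9]=6  [4,7,8,9]=12  [5,6,7,8]=6  [5,7,8,9]=12  [6,7,8,9]=12
  size 5 → [0,2,3,6,8]=1  [1,2,3,6,8]=2  [1,3,6,7,8]=5  [1,3,6,8,9]=5  [2,3,6,7,8]=5  [2,3,6,8,9]=5  [3,4,6,8,9]=10  [3,5,6,7,8]=10  [3,6,7,8,9]=20  [4,5,7,8,9]=30  [4,6,7,8,9]=30  [5,6,7,8,9]=30
  size 6 → [0,1,2,3,6,8]=3  [0,2,3,6,7,8]=6  [0,2,3,6,8,9]=6  [1,2,3,6,7,8]=12  [1,2,3,6,8,9]=12  [1,3,4,6,8,9]=15  [1,3,5,6,7,8]=15  [1,3,6,7,8,9]=30  [2,3,4,6,8,9]=15  [2,3,5,6,7,8]=15  [2,3,6,7,8,9]=30  [3,4,6,7,8,9]=60  [3,5,6,7,8,9]=60  [4,5,6,7,8,9]=90
  size 7 → [0,1,2,3,6,7,8]=21  [0,1,2,3,6,8,9]=21  [0,2,3,4,6,8,9]=21  [0,2,3,5,6,7,8]=21  [0,2,3,6,7,8,9]=42  [1,2,3,4,6,8,9]=42  [1,2,3,5,6,7,8]=42  [1,2,3,6,7,8,9]=84  [1,3,4,6,7,8,9]=105  [1,3,5,6,7,8,9]=105  [2,3,4,6,7,8,9]=105  [2,3,5,6,7,8,9]=105  [3,4,5,6,7,8,9]=210
  size 8 → [0,1,2,3,4,6,8,9]=84  [0,1,2,3,5,6,7,8]=84  [0,1,2,3,6,7,8,9]=168  [0,2,3,4,6,7,8,9]=168  [0,2,3,5,6,7,8,9]=168  [1,2,3,4,6,7,8,9]=336  [1,2,3,5,6,7,8,9]=336  [1,3,4,5,6,7,8,9]=420  [2,3,4,5,6,7,8,9]=420
  first=0(j) contributes 1512
  first=1(m) contributes 756
  first=4(h) contributes 756
  first=5(l) contributes 756
|[w]| = 3780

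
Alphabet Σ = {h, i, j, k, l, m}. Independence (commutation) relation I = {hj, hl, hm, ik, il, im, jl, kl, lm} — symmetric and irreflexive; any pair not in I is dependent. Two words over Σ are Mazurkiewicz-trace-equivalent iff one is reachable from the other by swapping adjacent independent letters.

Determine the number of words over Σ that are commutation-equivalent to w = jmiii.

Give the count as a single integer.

#0=j has no predecessor
#1=m depends on [0:j]
#2=i depends on [0:j]
#3=i depends on [2:i]
#4=i depends on [3:i]
sources: [0:j]
N(rest) = Σ N(rest − s) over sources s of rest; N(one piece) = 1:
  size 1 → [1]=1  [4]=1
  size 2 → [1,4]=2  [3,4]=1
  size 3 → [1,3,4]=3  [2,3,4]=1
  first=0(j) contributes 4

4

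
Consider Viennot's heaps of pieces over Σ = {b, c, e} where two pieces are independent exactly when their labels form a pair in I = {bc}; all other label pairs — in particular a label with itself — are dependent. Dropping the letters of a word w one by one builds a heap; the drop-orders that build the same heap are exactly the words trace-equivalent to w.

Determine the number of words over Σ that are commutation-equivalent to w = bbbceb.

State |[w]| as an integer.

drop 0:b onto floor
drop 1:b onto {0:b}
drop 2:b onto {1:b}
drop 3:c onto floor
drop 4:e onto {2:b, 3:c}
drop 5:b onto {4:e}
ground layer = {0:b, 3:c}
drop-orders for the pieces not yet dropped (sum over which currently-grounded one goes next):
  1 to go: {5} 1
  2 to go: {4,5} 1
  3 to go: {2,4,5} 1  {3,4,5} 1
  4 to go: {1,2,4,5} 1  {2,3,4,5} 2
  if 0:b drops first: 3 orders
  if 3:c drops first: 1 orders
heap linearizations: 4

4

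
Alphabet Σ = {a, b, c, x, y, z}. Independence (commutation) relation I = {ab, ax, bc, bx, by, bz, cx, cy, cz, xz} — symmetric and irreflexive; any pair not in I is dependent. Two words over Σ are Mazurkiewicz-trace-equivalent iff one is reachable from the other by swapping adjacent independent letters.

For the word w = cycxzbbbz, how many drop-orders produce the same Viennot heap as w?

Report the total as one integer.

3780

drop 0:c onto floor
drop 1:y onto floor
drop 2:c onto {0:c}
drop 3:x onto {1:y}
drop 4:z onto {1:y}
drop 5:b onto floor
drop 6:b onto {5:b}
drop 7:b onto {6:b}
drop 8:z onto {4:z}
ground layer = {0:c, 1:y, 5:b}
drop-orders for the pieces not yet dropped (sum over which currently-grounded one goes next):
  1 to go: {2} 1  {3} 1  {7} 1  {8} 1
  2 to go: {0,2} 1  {2,3} 2  {2,7} 2  {2,8} 2  {3,7} 2  {3,8} 2  {4,8} 1  {6,7} 1  {7,8} 2
  3 to go: {0,2,3} 3  {0,2,7} 3  {0,2,8} 3  {2,3,7} 6  {2,3,8} 6  {2,4,8} 3  {2,6,7} 3  {2,7,8} 6  {3,4,8} 3  {3,6,7} 3  {3,7,8} 6  {4,7,8} 3  {5,6,7} 1  {6,7,8} 3
  4 to go: {0,2,3,7} 12  {0,2,3,8} 12  {0,2,4,8} 6  {0,2,6,7} 6  {0,2,7,8} 12  {1,3,4,8} 3  {2,3,4,8} 12  {2,3,6,7} 12  {2,3,7,8} 24  {2,4,7,8} 12  {2,5,6,7} 4  {2,6,7,8} 12  {3,4,7,8} 12  {3,5,6,7} 4  {3,6,7,8} 12  {4,6,7,8} 6  {5,6,7,8} 4
  5 to go: {0,2,3,4,8} 30  {0,2,3,6,7} 30  {0,2,3,7,8} 60  {0,2,4,7,8} 30  {0,2,5,6,7} 10  {0,2,6,7,8} 30  {1,2,3,4,8} 15  {1,3,4,7,8} 15  {2,3,4,7,8} 60  {2,3,5,6,7} 20  {2,3,6,7,8} 60  {2,4,6,7,8} 30  {2,5,6,7,8} 20  {3,4,6,7,8} 30  {3,5,6,7,8} 20  {4,5,6,7,8} 10
  6 to go: {0,1,2,3,4,8} 45  {0,2,3,4,7,8} 180  {0,2,3,5,6,7} 60  {0,2,3,6,7,8} 180  {0,2,4,6,7,8} 90  {0,2,5,6,7,8} 60  {1,2,3,4,7,8} 90  {1,3,4,6,7,8} 45  {2,3,4,6,7,8} 180  {2,3,5,6,7,8} 120  {2,4,5,6,7,8} 60  {3,4,5,6,7,8} 60
  7 to go: {0,1,2,3,4,7,8} 315  {0,2,3,4,6,7,8} 630  {0,2,3,5,6,7,8} 420  {0,2,4,5,6,7,8} 210  {1,2,3,4,6,7,8} 315  {1,3,4,5,6,7,8} 105  {2,3,4,5,6,7,8} 420
  if 0:c drops first: 840 orders
  if 1:y drops first: 1680 orders
  if 5:b drops first: 1260 orders
heap linearizations: 3780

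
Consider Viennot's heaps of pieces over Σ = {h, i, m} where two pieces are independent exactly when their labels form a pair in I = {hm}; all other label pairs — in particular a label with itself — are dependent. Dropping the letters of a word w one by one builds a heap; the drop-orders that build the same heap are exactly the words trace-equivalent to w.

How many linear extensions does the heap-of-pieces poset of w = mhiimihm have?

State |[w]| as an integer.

drop 0:m onto floor
drop 1:h onto floor
drop 2:i onto {0:m, 1:h}
drop 3:i onto {2:i}
drop 4:m onto {3:i}
drop 5:i onto {4:m}
drop 6:h onto {5:i}
drop 7:m onto {5:i}
ground layer = {0:m, 1:h}
drop-orders for the pieces not yet dropped (sum over which currently-grounded one goes next):
  1 to go: {6} 1  {7} 1
  2 to go: {6,7} 2
  3 to go: {5,6,7} 2
  4 to go: {4,5,6,7} 2
  5 to go: {3,4,5,6,7} 2
  6 to go: {2,3,4,5,6,7} 2
  if 0:m drops first: 2 orders
  if 1:h drops first: 2 orders
heap linearizations: 4

4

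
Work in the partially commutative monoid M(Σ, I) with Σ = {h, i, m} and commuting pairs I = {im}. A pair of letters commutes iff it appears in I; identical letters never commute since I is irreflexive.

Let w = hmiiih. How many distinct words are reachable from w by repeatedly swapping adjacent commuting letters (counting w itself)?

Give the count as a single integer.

#0=h has no predecessor
#1=m depends on [0:h]
#2=i depends on [0:h]
#3=i depends on [2:i]
#4=i depends on [3:i]
#5=h depends on [1:m, 4:i]
sources: [0:h]
N(rest) = Σ N(rest − s) over sources s of rest; N(one piece) = 1:
  size 1 → [5]=1
  size 2 → [1,5]=1  [4,5]=1
  size 3 → [1,4,5]=2  [3,4,5]=1
  size 4 → [1,3,4,5]=3  [2,3,4,5]=1
  first=0(h) contributes 4

4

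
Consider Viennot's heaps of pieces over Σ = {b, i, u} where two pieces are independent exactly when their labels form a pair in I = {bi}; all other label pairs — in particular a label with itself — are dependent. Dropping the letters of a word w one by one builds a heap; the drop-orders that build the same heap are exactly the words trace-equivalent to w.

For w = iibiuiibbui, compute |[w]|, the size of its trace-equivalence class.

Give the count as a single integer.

24

0(i) covers ∅
1(i) covers 0:i
2(b) covers ∅
3(i) covers 1:i
4(u) covers 2:b, 3:i
5(i) covers 4:u
6(i) covers 5:i
7(b) covers 4:u
8(b) covers 7:b
9(u) covers 6:i, 8:b
10(i) covers 9:u
floor of heap: 0:i, 2:b
completions by unplaced set U, small U first (add the entries for U minus each lowest piece of U):
  |U|=1: {10}:1
  |U|=2: {9,10}:1
  |U|=3: {6,9,10}:1  {8,9,10}:1
  |U|=4: {5,6,9,10}:1  {6,8,9,10}:2  {7,8,9,10}:1
  |U|=5: {5,6,8,9,10}:3  {6,7,8,9,10}:3
  |U|=6: {5,6,7,8,9,10}:6
  |U|=7: {4,5,6,7,8,9,10}:6
  |U|=8: {2,4,5,6,7,8,9,10}:6  {3,4,5,6,7,8,9,10}:6
  |U|=9: {1,3,4,5,6,7,8,9,10}:6  {2,3,4,5,6,7,8,9,10}:12
  start at 0(i): 18
  start at 2(b): 6
sum over floor = 24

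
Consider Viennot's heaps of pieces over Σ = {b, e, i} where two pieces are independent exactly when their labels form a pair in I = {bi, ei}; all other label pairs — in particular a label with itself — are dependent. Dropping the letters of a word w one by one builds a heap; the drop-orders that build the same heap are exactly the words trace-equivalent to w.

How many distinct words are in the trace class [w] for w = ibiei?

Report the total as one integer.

piece 0:i — minimal
piece 1:b — minimal
piece 2:i rests on {0:i}
piece 3:e rests on {1:b}
piece 4:i rests on {2:i}
minimal pieces: {0:i, 1:b}
ways to finish when only these pieces remain (= sum over removing one remaining piece with nothing left below it):
  1 left: {3}→1  {4}→1
  2 left: {1,3}→1  {2,4}→1  {3,4}→2
  3 left: {0,2,4}→1  {1,3,4}→3  {2,3,4}→3
  placing 0:i first → 6 extensions
  placing 1:b first → 4 extensions
total linear extensions = 10

10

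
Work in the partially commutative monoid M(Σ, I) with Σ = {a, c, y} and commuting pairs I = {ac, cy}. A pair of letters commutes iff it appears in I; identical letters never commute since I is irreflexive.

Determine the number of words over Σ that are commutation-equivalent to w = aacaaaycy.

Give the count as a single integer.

36

drop 0:a onto floor
drop 1:a onto {0:a}
drop 2:c onto floor
drop 3:a onto {1:a}
drop 4:a onto {3:a}
drop 5:a onto {4:a}
drop 6:y onto {5:a}
drop 7:c onto {2:c}
drop 8:y onto {6:y}
ground layer = {0:a, 2:c}
drop-orders for the pieces not yet dropped (sum over which currently-grounded one goes next):
  1 to go: {7} 1  {8} 1
  2 to go: {2,7} 1  {6,8} 1  {7,8} 2
  3 to go: {2,7,8} 3  {5,6,8} 1  {6,7,8} 3
  4 to go: {2,6,7,8} 6  {4,5,6,8} 1  {5,6,7,8} 4
  5 to go: {2,5,6,7,8} 10  {3,4,5,6,8} 1  {4,5,6,7,8} 5
  6 to go: {1,3,4,5,6,8} 1  {2,4,5,6,7,8} 15  {3,4,5,6,7,8} 6
  7 to go: {0,1,3,4,5,6,8} 1  {1,3,4,5,6,7,8} 7  {2,3,4,5,6,7,8} 21
  if 0:a drops first: 28 orders
  if 2:c drops first: 8 orders
heap linearizations: 36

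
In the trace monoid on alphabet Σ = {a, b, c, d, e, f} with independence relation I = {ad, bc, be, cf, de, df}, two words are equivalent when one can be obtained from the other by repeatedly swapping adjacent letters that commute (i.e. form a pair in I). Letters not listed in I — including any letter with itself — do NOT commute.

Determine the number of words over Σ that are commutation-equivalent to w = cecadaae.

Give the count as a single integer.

5

0(c) covers ∅
1(e) covers 0:c
2(c) covers 1:e
3(a) covers 2:c
4(d) covers 2:c
5(a) covers 3:a
6(a) covers 5:a
7(e) covers 6:a
floor of heap: 0:c
completions by unplaced set U, small U first (add the entries for U minus each lowest piece of U):
  |U|=1: {4}:1  {7}:1
  |U|=2: {4,7}:2  {6,7}:1
  |U|=3: {4,6,7}:3  {5,6,7}:1
  |U|=4: {3,5,6,7}:1  {4,5,6,7}:4
  |U|=5: {3,4,5,6,7}:5
  |U|=6: {2,3,4,5,6,7}:5
  start at 0(c): 5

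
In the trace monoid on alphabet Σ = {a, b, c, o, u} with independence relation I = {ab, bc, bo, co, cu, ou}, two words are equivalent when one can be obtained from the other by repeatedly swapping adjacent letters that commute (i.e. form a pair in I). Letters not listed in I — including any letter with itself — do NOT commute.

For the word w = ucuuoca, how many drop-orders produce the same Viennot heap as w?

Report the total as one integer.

60

piece 0:u — minimal
piece 1:c — minimal
piece 2:u rests on {0:u}
piece 3:u rests on {2:u}
piece 4:o — minimal
piece 5:c rests on {1:c}
piece 6:a rests on {3:u, 4:o, 5:c}
minimal pieces: {0:u, 1:c, 4:o}
ways to finish when only these pieces remain (= sum over removing one remaining piece with nothing left below it):
  1 left: {6}→1
  2 left: {3,6}→1  {4,6}→1  {5,6}→1
  3 left: {1,5,6}→1  {2,3,6}→1  {3,4,6}→2  {3,5,6}→2  {4,5,6}→2
  4 left: {0,2,3,6}→1  {1,3,5,6}→3  {1,4,5,6}→3  {2,3,4,6}→3  {2,3,5,6}→3  {3,4,5,6}→6
  5 left: {0,2,3,4,6}→4  {0,2,3,5,6}→4  {1,2,3,5,6}→6  {1,3,4,5,6}→12  {2,3,4,5,6}→12
  placing 0:u first → 30 extensions
  placing 1:c first → 20 extensions
  placing 4:o first → 10 extensions
total linear extensions = 60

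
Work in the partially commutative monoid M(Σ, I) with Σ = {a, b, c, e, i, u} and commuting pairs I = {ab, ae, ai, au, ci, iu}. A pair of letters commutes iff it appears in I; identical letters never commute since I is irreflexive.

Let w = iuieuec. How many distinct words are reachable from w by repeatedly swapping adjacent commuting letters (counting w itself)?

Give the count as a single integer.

drop 0:i onto floor
drop 1:u onto floor
drop 2:i onto {0:i}
drop 3:e onto {1:u, 2:i}
drop 4:u onto {3:e}
drop 5:e onto {4:u}
drop 6:c onto {5:e}
ground layer = {0:i, 1:u}
drop-orders for the pieces not yet dropped (sum over which currently-grounded one goes next):
  1 to go: {6} 1
  2 to go: {5,6} 1
  3 to go: {4,5,6} 1
  4 to go: {3,4,5,6} 1
  5 to go: {1,3,4,5,6} 1  {2,3,4,5,6} 1
  if 0:i drops first: 2 orders
  if 1:u drops first: 1 orders
heap linearizations: 3

3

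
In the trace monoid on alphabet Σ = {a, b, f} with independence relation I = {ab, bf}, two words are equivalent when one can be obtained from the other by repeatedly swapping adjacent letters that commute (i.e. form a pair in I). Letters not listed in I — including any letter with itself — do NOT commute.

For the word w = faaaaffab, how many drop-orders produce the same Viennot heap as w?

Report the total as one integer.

0(f) covers ∅
1(a) covers 0:f
2(a) covers 1:a
3(a) covers 2:a
4(a) covers 3:a
5(f) covers 4:a
6(f) covers 5:f
7(a) covers 6:f
8(b) covers ∅
floor of heap: 0:f, 8:b
completions by unplaced set U, small U first (add the entries for U minus each lowest piece of U):
  |U|=1: {7}:1  {8}:1
  |U|=2: {6,7}:1  {7,8}:2
  |U|=3: {5,6,7}:1  {6,7,8}:3
  |U|=4: {4,5,6,7}:1  {5,6,7,8}:4
  |U|=5: {3,4,5,6,7}:1  {4,5,6,7,8}:5
  |U|=6: {2,3,4,5,6,7}:1  {3,4,5,6,7,8}:6
  |U|=7: {1,2,3,4,5,6,7}:1  {2,3,4,5,6,7,8}:7
  start at 0(f): 8
  start at 8(b): 1
sum over floor = 9

9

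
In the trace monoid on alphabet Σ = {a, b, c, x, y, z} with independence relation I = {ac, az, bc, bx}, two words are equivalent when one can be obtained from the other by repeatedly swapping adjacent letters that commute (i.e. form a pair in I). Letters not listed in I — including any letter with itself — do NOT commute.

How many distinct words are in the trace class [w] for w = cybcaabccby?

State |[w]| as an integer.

#0=c has no predecessor
#1=y depends on [0:c]
#2=b depends on [1:y]
#3=c depends on [1:y]
#4=a depends on [2:b]
#5=a depends on [4:a]
#6=b depends on [5:a]
#7=c depends on [3:c]
#8=c depends on [7:c]
#9=b depends on [6:b]
#10=y depends on [8:c, 9:b]
sources: [0:c]
N(rest) = Σ N(rest − s) over sources s of rest; N(one piece) = 1:
  size 1 → [10]=1
  size 2 → [8,10]=1  [9,10]=1
  size 3 → [6,9,10]=1  [7,8,10]=1  [8,9,10]=2
  size 4 → [3,7,8,10]=1  [5,6,9,10]=1  [6,8,9,10]=3  [7,8,9,10]=3
  size 5 → [3,7,8,9,10]=4  [4,5,6,9,10]=1  [5,6,8,9,10]=4  [6,7,8,9,10]=6
  size 6 → [2,4,5,6,9,10]=1  [3,6,7,8,9,10]=10  [4,5,6,8,9,10]=5  [5,6,7,8,9,10]=10
  size 7 → [2,4,5,6,8,9,10]=6  [3,5,6,7,8,9,10]=20  [4,5,6,7,8,9,10]=15
  size 8 → [2,4,5,6,7,8,9,10]=21  [3,4,5,6,7,8,9,10]=35
  size 9 → [2,3,4,5,6,7,8,9,10]=56
  first=0(c) contributes 56

56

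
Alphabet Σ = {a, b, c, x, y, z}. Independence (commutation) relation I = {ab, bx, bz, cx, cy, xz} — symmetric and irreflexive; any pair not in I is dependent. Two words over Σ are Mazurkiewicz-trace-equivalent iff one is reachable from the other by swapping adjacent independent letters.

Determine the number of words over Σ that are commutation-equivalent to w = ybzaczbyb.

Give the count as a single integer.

6

drop 0:y onto floor
drop 1:b onto {0:y}
drop 2:z onto {0:y}
drop 3:a onto {2:z}
drop 4:c onto {1:b, 3:a}
drop 5:z onto {4:c}
drop 6:b onto {4:c}
drop 7:y onto {5:z, 6:b}
drop 8:b onto {7:y}
ground layer = {0:y}
drop-orders for the pieces not yet dropped (sum over which currently-grounded one goes next):
  1 to go: {8} 1
  2 to go: {7,8} 1
  3 to go: {5,7,8} 1  {6,7,8} 1
  4 to go: {5,6,7,8} 2
  5 to go: {4,5,6,7,8} 2
  6 to go: {1,4,5,6,7,8} 2  {3,4,5,6,7,8} 2
  7 to go: {1,3,4,5,6,7,8} 4  {2,3,4,5,6,7,8} 2
  if 0:y drops first: 6 orders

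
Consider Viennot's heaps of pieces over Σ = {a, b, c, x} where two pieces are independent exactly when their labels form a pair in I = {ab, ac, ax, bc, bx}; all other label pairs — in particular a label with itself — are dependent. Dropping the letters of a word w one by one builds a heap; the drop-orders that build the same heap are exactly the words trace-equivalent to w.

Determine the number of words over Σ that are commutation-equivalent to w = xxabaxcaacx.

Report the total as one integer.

drop 0:x onto floor
drop 1:x onto {0:x}
drop 2:a onto floor
drop 3:b onto floor
drop 4:a onto {2:a}
drop 5:x onto {1:x}
drop 6:c onto {5:x}
drop 7:a onto {4:a}
drop 8:a onto {7:a}
drop 9:c onto {6:c}
drop 10:x onto {9:c}
ground layer = {0:x, 2:a, 3:b}
drop-orders for the pieces not yet dropped (sum over which currently-grounded one goes next):
  1 to go: {3} 1  {8} 1  {10} 1
  2 to go: {3,8} 2  {3,10} 2  {7,8} 1  {8,10} 2  {9,10} 1
  3 to go: {3,7,8} 3  {3,8,10} 6  {3,9,10} 3  {4,7,8} 1  {6,9,10} 1  {7,8,10} 3  {8,9,10} 3
  4 to go: {2,4,7,8} 1  {3,4,7,8} 4  {3,6,9,10} 4  {3,7,8,10} 12  {3,8,9,10} 12  {4,7,8,10} 4  {5,6,9,10} 1  {6,8,9,10} 4  {7,8,9,10} 6
  5 to go: {1,5,6,9,10} 1  {2,3,4,7,8} 5  {2,4,7,8,10} 5  {3,4,7,8,10} 20  {3,5,6,9,10} 5  {3,6,8,9,10} 20  {3,7,8,9,10} 30  {4,7,8,9,10} 10  {5,6,8,9,10} 5  {6,7,8,9,10} 10
  6 to go: {0,1,5,6,9,10} 1  {1,3,5,6,9,10} 6  {1,5,6,8,9,10} 6  {2,3,4,7,8,10} 30  {2,4,7,8,9,10} 15  {3,4,7,8,9,10} 60  {3,5,6,8,9,10} 30  {3,6,7,8,9,10} 60  {4,6,7,8,9,10} 20  {5,6,7,8,9,10} 15
  7 to go: {0,1,3,5,6,9,10} 7  {0,1,5,6,8,9,10} 7  {1,3,5,6,8,9,10} 42  {1,5,6,7,8,9,10} 21  {2,3,4,7,8,9,10} 105  {2,4,6,7,8,9,10} 35  {3,4,6,7,8,9,10} 140  {3,5,6,7,8,9,10} 105  {4,5,6,7,8,9,10} 35
  8 to go: {0,1,3,5,6,8,9,10} 56  {0,1,5,6,7,8,9,10} 28  {1,3,5,6,7,8,9,10} 168  {1,4,5,6,7,8,9,10} 56  {2,3,4,6,7,8,9,10} 280  {2,4,5,6,7,8,9,10} 70  {3,4,5,6,7,8,9,10} 280
  9 to go: {0,1,3,5,6,7,8,9,10} 252  {0,1,4,5,6,7,8,9,10} 84  {1,2,4,5,6,7,8,9,10} 126  {1,3,4,5,6,7,8,9,10} 504  {2,3,4,5,6,7,8,9,10} 630
  if 0:x drops first: 1260 orders
  if 2:a drops first: 840 orders
  if 3:b drops first: 210 orders
heap linearizations: 2310

2310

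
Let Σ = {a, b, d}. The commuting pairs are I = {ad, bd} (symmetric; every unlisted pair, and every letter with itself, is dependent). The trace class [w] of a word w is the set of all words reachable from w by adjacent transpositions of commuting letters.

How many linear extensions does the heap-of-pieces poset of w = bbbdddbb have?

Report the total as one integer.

piece 0:b — minimal
piece 1:b rests on {0:b}
piece 2:b rests on {1:b}
piece 3:d — minimal
piece 4:d rests on {3:d}
piece 5:d rests on {4:d}
piece 6:b rests on {2:b}
piece 7:b rests on {6:b}
minimal pieces: {0:b, 3:d}
ways to finish when only these pieces remain (= sum over removing one remaining piece with nothing left below it):
  1 left: {5}→1  {7}→1
  2 left: {4,5}→1  {5,7}→2  {6,7}→1
  3 left: {2,6,7}→1  {3,4,5}→1  {4,5,7}→3  {5,6,7}→3
  4 left: {1,2,6,7}→1  {2,5,6,7}→4  {3,4,5,7}→4  {4,5,6,7}→6
  5 left: {0,1,2,6,7}→1  {1,2,5,6,7}→5  {2,4,5,6,7}→10  {3,4,5,6,7}→10
  6 left: {0,1,2,5,6,7}→6  {1,2,4,5,6,7}→15  {2,3,4,5,6,7}→20
  placing 0:b first → 35 extensions
  placing 3:d first → 21 extensions
total linear extensions = 56

56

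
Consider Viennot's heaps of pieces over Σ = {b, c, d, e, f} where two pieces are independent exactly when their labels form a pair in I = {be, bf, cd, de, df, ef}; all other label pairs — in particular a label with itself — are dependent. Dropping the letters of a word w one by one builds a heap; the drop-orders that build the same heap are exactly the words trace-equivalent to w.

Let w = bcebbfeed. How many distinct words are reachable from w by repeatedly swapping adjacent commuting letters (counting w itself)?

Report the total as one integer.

140

drop 0:b onto floor
drop 1:c onto {0:b}
drop 2:e onto {1:c}
drop 3:b onto {1:c}
drop 4:b onto {3:b}
drop 5:f onto {1:c}
drop 6:e onto {2:e}
drop 7:e onto {6:e}
drop 8:d onto {4:b}
ground layer = {0:b}
drop-orders for the pieces not yet dropped (sum over which currently-grounded one goes next):
  1 to go: {5} 1  {7} 1  {8} 1
  2 to go: {4,8} 1  {5,7} 2  {5,8} 2  {6,7} 1  {7,8} 2
  3 to go: {2,6,7} 1  {3,4,8} 1  {4,5,8} 3  {4,7,8} 3  {5,6,7} 3  {5,7,8} 6  {6,7,8} 3
  4 to go: {2,5,6,7} 4  {2,6,7,8} 4  {3,4,5,8} 4  {3,4,7,8} 4  {4,5,7,8} 12  {4,6,7,8} 6  {5,6,7,8} 12
  5 to go: {2,4,6,7,8} 10  {2,5,6,7,8} 20  {3,4,5,7,8} 20  {3,4,6,7,8} 10  {4,5,6,7,8} 30
  6 to go: {2,3,4,6,7,8} 20  {2,4,5,6,7,8} 60  {3,4,5,6,7,8} 60
  7 to go: {2,3,4,5,6,7,8} 140
  if 0:b drops first: 140 orders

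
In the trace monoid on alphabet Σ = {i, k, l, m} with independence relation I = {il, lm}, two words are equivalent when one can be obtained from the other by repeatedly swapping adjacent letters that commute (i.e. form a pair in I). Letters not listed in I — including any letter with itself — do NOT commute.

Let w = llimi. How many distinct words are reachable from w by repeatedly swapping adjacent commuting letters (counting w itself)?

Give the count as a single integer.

10

#0=l has no predecessor
#1=l depends on [0:l]
#2=i has no predecessor
#3=m depends on [2:i]
#4=i depends on [3:m]
sources: [0:l, 2:i]
N(rest) = Σ N(rest − s) over sources s of rest; N(one piece) = 1:
  size 1 → [1]=1  [4]=1
  size 2 → [0,1]=1  [1,4]=2  [3,4]=1
  size 3 → [0,1,4]=3  [1,3,4]=3  [2,3,4]=1
  first=0(l) contributes 4
  first=2(i) contributes 6
|[w]| = 10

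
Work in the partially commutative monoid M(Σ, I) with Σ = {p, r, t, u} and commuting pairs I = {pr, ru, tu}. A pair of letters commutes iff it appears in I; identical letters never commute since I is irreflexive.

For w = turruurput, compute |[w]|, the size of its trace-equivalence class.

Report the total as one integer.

drop 0:t onto floor
drop 1:u onto floor
drop 2:r onto {0:t}
drop 3:r onto {2:r}
drop 4:u onto {1:u}
drop 5:u onto {4:u}
drop 6:r onto {3:r}
drop 7:p onto {0:t, 5:u}
drop 8:u onto {7:p}
drop 9:t onto {6:r, 7:p}
ground layer = {0:t, 1:u}
drop-orders for the pieces not yet dropped (sum over which currently-grounded one goes next):
  1 to go: {8} 1  {9} 1
  2 to go: {6,9} 1  {8,9} 2
  3 to go: {3,6,9} 1  {6,8,9} 3  {7,8,9} 2
  4 to go: {2,3,6,9} 1  {3,6,8,9} 4  {5,7,8,9} 2  {6,7,8,9} 5
  5 to go: {2,3,6,8,9} 5  {3,6,7,8,9} 9  {4,5,7,8,9} 2  {5,6,7,8,9} 7
  6 to go: {1,4,5,7,8,9} 2  {2,3,6,7,8,9} 14  {3,5,6,7,8,9} 16  {4,5,6,7,8,9} 9
  7 to go: {0,2,3,6,7,8,9} 14  {1,4,5,6,7,8,9} 11  {2,3,5,6,7,8,9} 30  {3,4,5,6,7,8,9} 25
  8 to go: {0,2,3,5,6,7,8,9} 44  {1,3,4,5,6,7,8,9} 36  {2,3,4,5,6,7,8,9} 55
  if 0:t drops first: 91 orders
  if 1:u drops first: 99 orders
heap linearizations: 190

190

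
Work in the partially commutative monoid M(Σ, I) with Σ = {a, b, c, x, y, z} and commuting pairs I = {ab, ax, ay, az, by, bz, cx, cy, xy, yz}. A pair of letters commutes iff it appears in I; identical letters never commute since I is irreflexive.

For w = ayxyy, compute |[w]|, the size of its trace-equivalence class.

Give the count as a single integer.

20

drop 0:a onto floor
drop 1:y onto floor
drop 2:x onto floor
drop 3:y onto {1:y}
drop 4:y onto {3:y}
ground layer = {0:a, 1:y, 2:x}
drop-orders for the pieces not yet dropped (sum over which currently-grounded one goes next):
  1 to go: {0} 1  {2} 1  {4} 1
  2 to go: {0,2} 2  {0,4} 2  {2,4} 2  {3,4} 1
  3 to go: {0,2,4} 6  {0,3,4} 3  {1,3,4} 1  {2,3,4} 3
  if 0:a drops first: 4 orders
  if 1:y drops first: 12 orders
  if 2:x drops first: 4 orders
heap linearizations: 20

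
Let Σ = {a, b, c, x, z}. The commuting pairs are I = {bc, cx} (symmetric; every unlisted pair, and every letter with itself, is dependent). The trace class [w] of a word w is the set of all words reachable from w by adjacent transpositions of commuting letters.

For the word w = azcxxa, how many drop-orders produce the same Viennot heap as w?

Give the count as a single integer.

piece 0:a — minimal
piece 1:z rests on {0:a}
piece 2:c rests on {1:z}
piece 3:x rests on {1:z}
piece 4:x rests on {3:x}
piece 5:a rests on {2:c, 4:x}
minimal pieces: {0:a}
ways to finish when only these pieces remain (= sum over removing one remaining piece with nothing left below it):
  1 left: {5}→1
  2 left: {2,5}→1  {4,5}→1
  3 left: {2,4,5}→2  {3,4,5}→1
  4 left: {2,3,4,5}→3
  placing 0:a first → 3 extensions

3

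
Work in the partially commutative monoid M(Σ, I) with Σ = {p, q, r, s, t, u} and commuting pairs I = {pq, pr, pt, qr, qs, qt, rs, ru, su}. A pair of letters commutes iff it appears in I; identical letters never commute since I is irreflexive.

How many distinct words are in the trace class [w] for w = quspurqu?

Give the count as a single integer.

#0=q has no predecessor
#1=u depends on [0:q]
#2=s has no predecessor
#3=p depends on [1:u, 2:s]
#4=u depends on [3:p]
#5=r has no predecessor
#6=q depends on [4:u]
#7=u depends on [6:q]
sources: [0:q, 2:s, 5:r]
N(rest) = Σ N(rest − s) over sources s of rest; N(one piece) = 1:
  size 1 → [5]=1  [7]=1
  size 2 → [5,7]=2  [6,7]=1
  size 3 → [4,6,7]=1  [5,6,7]=3
  size 4 → [3,4,6,7]=1  [4,5,6,7]=4
  size 5 → [1,3,4,6,7]=1  [2,3,4,6,7]=1  [3,4,5,6,7]=5
  size 6 → [0,1,3,4,6,7]=1  [1,2,3,4,6,7]=2  [1,3,4,5,6,7]=6  [2,3,4,5,6,7]=6
  first=0(q) contributes 14
  first=2(s) contributes 7
  first=5(r) contributes 3
|[w]| = 24

24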